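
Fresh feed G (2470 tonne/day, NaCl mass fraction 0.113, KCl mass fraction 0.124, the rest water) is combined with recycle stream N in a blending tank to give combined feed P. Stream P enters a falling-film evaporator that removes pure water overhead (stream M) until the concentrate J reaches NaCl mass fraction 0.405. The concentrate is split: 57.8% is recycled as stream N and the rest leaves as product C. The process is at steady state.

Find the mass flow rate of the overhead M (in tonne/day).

1781 tonne/day

Overall NaCl balance (none leaves overhead): NaCl in fresh feed = NaCl in product, i.e. 2470×0.113 = (1−0.578)·J·0.405.
J = 279.11/(0.405×0.422) = 1633.1 tonne/day.
Recycle N = 0.578×1633.1 = 943.92 tonne/day.
Combined feed P = 2470 + 943.92 = 3413.9 tonne/day.
Overhead M = P − J = 3413.9 − 1633.1 = 1780.8 tonne/day.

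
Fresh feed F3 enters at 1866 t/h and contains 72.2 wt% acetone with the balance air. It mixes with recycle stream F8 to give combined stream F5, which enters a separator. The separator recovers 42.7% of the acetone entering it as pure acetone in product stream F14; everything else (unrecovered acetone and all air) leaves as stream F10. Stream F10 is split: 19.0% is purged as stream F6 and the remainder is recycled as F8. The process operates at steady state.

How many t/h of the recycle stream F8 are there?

3378 t/h

air enters only via F3 and leaves only via the purge: 1866×0.278 = 0.190×(air in F10), and the separator passes all air, so air in F5 = air in F10 = 2730.3 t/h.
acetone in F5: m_A = 1866×0.722 + (1−0.190)·(1−0.427)·m_A, so m_A = 1347.3/0.5359 = 2514.1 t/h.
F10 = (1−0.427)×2514.1 + 2730.3 = 4170.9 t/h.
Recycle F8 = (1−0.190)×4170.9 = 3378.4 t/h.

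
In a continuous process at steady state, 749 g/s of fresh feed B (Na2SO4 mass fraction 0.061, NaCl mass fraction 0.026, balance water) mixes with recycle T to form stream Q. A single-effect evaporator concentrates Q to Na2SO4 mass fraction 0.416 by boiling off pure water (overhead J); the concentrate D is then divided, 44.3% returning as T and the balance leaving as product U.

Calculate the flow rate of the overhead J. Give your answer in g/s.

639.2 g/s

Overall Na2SO4 balance (none leaves overhead): Na2SO4 in fresh feed = Na2SO4 in product, i.e. 749×0.061 = (1−0.443)·D·0.416.
D = 45.689/(0.416×0.557) = 197.18 g/s.
Recycle T = 0.443×197.18 = 87.351 g/s.
Combined feed Q = 749 + 87.351 = 836.35 g/s.
Overhead J = Q − D = 836.35 − 197.18 = 639.17 g/s.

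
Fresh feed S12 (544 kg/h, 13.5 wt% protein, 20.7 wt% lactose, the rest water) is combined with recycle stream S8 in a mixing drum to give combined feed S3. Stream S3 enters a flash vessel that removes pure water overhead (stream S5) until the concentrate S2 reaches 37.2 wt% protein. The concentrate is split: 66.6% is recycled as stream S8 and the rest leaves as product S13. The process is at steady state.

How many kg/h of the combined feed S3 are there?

Overall protein balance (none leaves overhead): protein in fresh feed = protein in product, i.e. 544×0.135 = (1−0.666)·S2·0.372.
S2 = 73.44/(0.372×0.334) = 591.08 kg/h.
Recycle S8 = 0.666×591.08 = 393.66 kg/h.
Combined feed S3 = 544 + 393.66 = 937.66 kg/h.

937.7 kg/h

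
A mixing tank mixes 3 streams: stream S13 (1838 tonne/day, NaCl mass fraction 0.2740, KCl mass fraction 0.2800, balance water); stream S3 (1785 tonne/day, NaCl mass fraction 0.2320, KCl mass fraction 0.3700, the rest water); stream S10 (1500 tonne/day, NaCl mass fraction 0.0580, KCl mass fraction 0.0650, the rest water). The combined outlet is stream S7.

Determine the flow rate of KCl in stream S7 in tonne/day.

KCl out = KCl in = 1838×0.280 + 1785×0.370 + 1500×0.065 = 1272.6 tonne/day.

1273 tonne/day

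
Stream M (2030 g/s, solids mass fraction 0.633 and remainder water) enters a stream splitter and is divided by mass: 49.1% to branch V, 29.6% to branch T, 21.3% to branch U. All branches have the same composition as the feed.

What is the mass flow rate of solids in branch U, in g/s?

Branch U total = 0.213×2030 = 432.39 g/s.
solids in U = 0.633×432.39 = 273.7 g/s.

273.7 g/s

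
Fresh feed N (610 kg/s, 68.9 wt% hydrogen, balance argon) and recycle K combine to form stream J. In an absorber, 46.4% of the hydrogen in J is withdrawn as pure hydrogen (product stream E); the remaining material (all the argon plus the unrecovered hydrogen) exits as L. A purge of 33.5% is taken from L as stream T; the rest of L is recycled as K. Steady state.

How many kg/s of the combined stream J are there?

1219 kg/s

argon enters only via N and leaves only via the purge: 610×0.311 = 0.335×(argon in L), and the absorber passes all argon, so argon in J = argon in L = 566.3 kg/s.
hydrogen in J: m_A = 610×0.689 + (1−0.335)·(1−0.464)·m_A, so m_A = 420.29/0.6436 = 653.07 kg/s.
J = 653.07 + 566.3 = 1219.4 kg/s.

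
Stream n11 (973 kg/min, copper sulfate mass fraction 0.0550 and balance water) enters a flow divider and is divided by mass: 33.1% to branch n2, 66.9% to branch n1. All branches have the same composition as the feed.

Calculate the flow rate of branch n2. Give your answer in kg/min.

322.1 kg/min

Branch n2 flow = 0.331×973 = 322.06 kg/min.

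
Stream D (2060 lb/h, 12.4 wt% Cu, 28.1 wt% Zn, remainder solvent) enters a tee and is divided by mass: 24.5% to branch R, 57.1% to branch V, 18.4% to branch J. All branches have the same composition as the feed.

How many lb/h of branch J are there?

Branch J flow = 0.184×2060 = 379.04 lb/h.

379 lb/h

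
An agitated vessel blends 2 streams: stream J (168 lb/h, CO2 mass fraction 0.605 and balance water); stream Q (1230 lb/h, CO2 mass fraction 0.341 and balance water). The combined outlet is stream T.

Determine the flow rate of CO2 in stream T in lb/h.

521.1 lb/h

CO2 out = CO2 in = 168×0.605 + 1230×0.341 = 521.07 lb/h.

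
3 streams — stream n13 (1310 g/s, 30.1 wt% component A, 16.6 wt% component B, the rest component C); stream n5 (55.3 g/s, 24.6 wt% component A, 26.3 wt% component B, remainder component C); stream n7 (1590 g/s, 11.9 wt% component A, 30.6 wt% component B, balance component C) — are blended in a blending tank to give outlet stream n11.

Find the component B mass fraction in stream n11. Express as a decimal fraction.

0.2431

Total flow out = 1310 + 55.3 + 1590 = 2955.3 g/s.
component B in = 1310×0.166 + 55.3×0.263 + 1590×0.306 = 718.54 g/s.
component B mass fraction in n11 = 718.54/2955.3 = 0.2431.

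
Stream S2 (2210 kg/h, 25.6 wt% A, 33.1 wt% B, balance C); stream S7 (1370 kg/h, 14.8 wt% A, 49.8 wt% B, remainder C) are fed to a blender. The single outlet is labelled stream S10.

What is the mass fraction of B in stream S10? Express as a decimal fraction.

Total flow out = 2210 + 1370 = 3580 kg/h.
B in = 2210×0.331 + 1370×0.498 = 1413.8 kg/h.
B mass fraction in S10 = 1413.8/3580 = 0.395.

0.395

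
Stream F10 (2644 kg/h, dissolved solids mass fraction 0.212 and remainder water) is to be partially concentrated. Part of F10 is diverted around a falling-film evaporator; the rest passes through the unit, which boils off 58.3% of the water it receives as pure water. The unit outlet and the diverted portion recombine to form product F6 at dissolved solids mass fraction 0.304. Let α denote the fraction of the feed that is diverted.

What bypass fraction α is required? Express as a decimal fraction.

0.341

All 2644×0.212 = 560.53 kg/h of dissolved solids reaches F6, so F6 = 560.53/0.304 = 1843.8 kg/h and vapour = 800.16 kg/h.
The evaporator receives (1−α)·2644 of feed at 0.788 water and removes 0.583 of that water:
0.583×0.788×(1−α)×2644 = 800.16
(1−α) = 800.16/1214.7 = 0.6587;  α = 0.3413.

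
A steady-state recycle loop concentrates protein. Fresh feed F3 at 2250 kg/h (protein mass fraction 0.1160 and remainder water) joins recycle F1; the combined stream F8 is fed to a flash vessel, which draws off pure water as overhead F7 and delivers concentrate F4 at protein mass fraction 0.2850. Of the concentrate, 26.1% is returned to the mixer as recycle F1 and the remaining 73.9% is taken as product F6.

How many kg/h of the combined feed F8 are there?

Overall protein balance (none leaves overhead): protein in fresh feed = protein in product, i.e. 2250×0.116 = (1−0.261)·F4·0.285.
F4 = 261/(0.285×0.739) = 1239.2 kg/h.
Recycle F1 = 0.261×1239.2 = 323.44 kg/h.
Combined feed F8 = 2250 + 323.44 = 2573.4 kg/h.

2573 kg/h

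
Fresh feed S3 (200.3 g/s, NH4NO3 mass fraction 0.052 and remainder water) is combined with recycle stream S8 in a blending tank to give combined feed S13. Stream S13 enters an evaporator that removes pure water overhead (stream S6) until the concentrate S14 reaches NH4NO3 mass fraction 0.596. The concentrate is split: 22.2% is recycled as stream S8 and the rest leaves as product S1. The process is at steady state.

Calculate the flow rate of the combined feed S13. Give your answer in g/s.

205.3 g/s

Overall NH4NO3 balance (none leaves overhead): NH4NO3 in fresh feed = NH4NO3 in product, i.e. 200.3×0.052 = (1−0.222)·S14·0.596.
S14 = 10.416/(0.596×0.778) = 22.463 g/s.
Recycle S8 = 0.222×22.463 = 4.9867 g/s.
Combined feed S13 = 200.3 + 4.9867 = 205.29 g/s.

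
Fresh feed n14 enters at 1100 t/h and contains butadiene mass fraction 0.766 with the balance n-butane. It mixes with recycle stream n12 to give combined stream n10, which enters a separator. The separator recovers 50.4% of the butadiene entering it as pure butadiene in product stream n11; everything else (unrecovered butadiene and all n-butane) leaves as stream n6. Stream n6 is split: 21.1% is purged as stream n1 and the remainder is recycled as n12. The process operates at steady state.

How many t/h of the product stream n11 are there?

butadiene in n10: m_A = 1100×0.766 + (1−0.211)·(1−0.504)·m_A, so m_A = 842.6/0.6087 = 1384.4 t/h.
Product n11 = 0.504×1384.4 = 697.72 t/h.

697.7 t/h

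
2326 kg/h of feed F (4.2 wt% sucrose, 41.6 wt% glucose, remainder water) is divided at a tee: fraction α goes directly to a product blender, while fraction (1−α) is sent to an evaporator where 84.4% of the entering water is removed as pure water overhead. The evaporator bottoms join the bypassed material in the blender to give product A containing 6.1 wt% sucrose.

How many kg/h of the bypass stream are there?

742.2 kg/h

All 2326×0.042 = 97.692 kg/h of sucrose reaches A, so A = 97.692/0.061 = 1601.5 kg/h and vapour = 724.49 kg/h.
The evaporator receives (1−α)·2326 of feed at 0.542 water and removes 0.844 of that water:
0.844×0.542×(1−α)×2326 = 724.49
(1−α) = 724.49/1064 = 0.6809;  α = 0.3191.
Bypass flow = 0.3191×2326 = 742.23 kg/h.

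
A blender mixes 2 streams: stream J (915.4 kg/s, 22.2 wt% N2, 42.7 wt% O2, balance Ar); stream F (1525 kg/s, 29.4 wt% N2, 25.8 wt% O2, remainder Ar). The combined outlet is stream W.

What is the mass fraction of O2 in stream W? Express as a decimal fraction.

0.3214

Total flow out = 915.4 + 1525 = 2440.4 kg/s.
O2 in = 915.4×0.427 + 1525×0.258 = 784.33 kg/s.
O2 mass fraction in W = 784.33/2440.4 = 0.3214.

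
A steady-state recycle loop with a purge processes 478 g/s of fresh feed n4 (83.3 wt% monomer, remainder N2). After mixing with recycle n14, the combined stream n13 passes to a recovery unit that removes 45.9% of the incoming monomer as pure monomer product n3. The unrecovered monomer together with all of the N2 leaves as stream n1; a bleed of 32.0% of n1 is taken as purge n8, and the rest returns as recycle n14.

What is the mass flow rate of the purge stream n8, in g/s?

188.9 g/s

N2 enters only via n4 and leaves only via the purge: 478×0.167 = 0.320×(N2 in n1), and the recovery unit passes all N2, so N2 in n13 = N2 in n1 = 249.46 g/s.
monomer in n13: m_A = 478×0.833 + (1−0.320)·(1−0.459)·m_A, so m_A = 398.17/0.6321 = 629.9 g/s.
n1 = (1−0.459)×629.9 + 249.46 = 590.23 g/s.
Purge n8 = 0.320×590.23 = 188.87 g/s.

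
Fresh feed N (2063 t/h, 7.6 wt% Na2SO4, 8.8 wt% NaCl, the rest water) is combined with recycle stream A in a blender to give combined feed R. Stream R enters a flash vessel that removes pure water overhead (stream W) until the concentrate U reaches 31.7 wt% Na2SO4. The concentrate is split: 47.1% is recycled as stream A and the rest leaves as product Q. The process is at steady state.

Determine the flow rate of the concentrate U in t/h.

Overall Na2SO4 balance (none leaves overhead): Na2SO4 in fresh feed = Na2SO4 in product, i.e. 2063×0.076 = (1−0.471)·U·0.317.
U = 156.79/(0.317×0.529) = 934.97 t/h.

935 t/h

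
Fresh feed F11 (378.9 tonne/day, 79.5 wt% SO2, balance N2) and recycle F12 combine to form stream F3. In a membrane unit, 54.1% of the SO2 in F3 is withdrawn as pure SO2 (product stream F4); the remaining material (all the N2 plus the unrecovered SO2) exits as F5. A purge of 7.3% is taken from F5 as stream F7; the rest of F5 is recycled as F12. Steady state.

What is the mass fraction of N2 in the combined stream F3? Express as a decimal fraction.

0.670

N2 enters only via F11 and leaves only via the purge: 378.9×0.205 = 0.073×(N2 in F5), and the membrane unit passes all N2, so N2 in F3 = N2 in F5 = 1064 tonne/day.
SO2 in F3: m_A = 378.9×0.795 + (1−0.073)·(1−0.541)·m_A, so m_A = 301.23/0.5745 = 524.32 tonne/day.
F3 = 524.32 + 1064 = 1588.4 tonne/day.
N2 fraction in F3 = 1064/1588.4 = 0.670.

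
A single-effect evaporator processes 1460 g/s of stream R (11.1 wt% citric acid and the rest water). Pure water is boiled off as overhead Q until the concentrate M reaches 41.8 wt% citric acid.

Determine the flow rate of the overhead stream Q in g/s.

citric acid is conserved: 1460×0.111 = 162.06 g/s all reports to the concentrate.
Concentrate = 162.06/(target fraction) = 387.7 g/s.
Overhead = 1460 − 387.7 = 1072.3 g/s.

1072 g/s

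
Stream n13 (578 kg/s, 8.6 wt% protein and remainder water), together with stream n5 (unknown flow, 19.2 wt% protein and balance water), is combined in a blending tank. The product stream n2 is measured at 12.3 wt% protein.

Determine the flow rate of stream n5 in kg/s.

309.9 kg/s

Let n5 be the unknown flow. Total out = 578 + n5.
protein balance: 49.708 + 0.192·n5 = 0.123·(578 + n5)
(0.192 − 0.123)·n5 = 0.123×578 − 49.708 = 21.386
n5 = 21.386 / 0.069 = 309.94 kg/s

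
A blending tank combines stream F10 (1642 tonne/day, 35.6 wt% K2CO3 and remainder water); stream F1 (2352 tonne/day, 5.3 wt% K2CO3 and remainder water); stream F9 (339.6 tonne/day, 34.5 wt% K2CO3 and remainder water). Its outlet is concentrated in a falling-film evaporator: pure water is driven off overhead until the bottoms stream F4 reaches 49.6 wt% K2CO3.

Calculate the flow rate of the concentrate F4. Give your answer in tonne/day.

1666 tonne/day

K2CO3 entering = 1642×0.356 + 2352×0.053 + 339.6×0.345 = 826.37 tonne/day.
All K2CO3 reports to F4, so F4 = 826.37/0.496 = 1666.1 tonne/day.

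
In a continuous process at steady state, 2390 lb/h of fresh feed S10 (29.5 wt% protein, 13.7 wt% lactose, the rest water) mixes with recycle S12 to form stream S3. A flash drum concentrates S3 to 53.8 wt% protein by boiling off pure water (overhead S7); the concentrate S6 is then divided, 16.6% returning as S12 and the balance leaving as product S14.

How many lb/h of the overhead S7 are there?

1079 lb/h

Overall protein balance (none leaves overhead): protein in fresh feed = protein in product, i.e. 2390×0.295 = (1−0.166)·S6·0.538.
S6 = 705.05/(0.538×0.834) = 1571.3 lb/h.
Recycle S12 = 0.166×1571.3 = 260.84 lb/h.
Combined feed S3 = 2390 + 260.84 = 2650.8 lb/h.
Overhead S7 = S3 − S6 = 2650.8 − 1571.3 = 1079.5 lb/h.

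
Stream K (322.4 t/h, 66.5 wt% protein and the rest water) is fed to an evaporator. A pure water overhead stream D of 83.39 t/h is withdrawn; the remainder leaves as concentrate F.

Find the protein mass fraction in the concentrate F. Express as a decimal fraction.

0.8970

protein is not removed: 322.4×0.665 = 214.4 t/h of protein enters F.
Concentrate = 322.4 − 83.39 = 239.01 t/h.
Mass fraction = 214.4/239.01 = 0.8970.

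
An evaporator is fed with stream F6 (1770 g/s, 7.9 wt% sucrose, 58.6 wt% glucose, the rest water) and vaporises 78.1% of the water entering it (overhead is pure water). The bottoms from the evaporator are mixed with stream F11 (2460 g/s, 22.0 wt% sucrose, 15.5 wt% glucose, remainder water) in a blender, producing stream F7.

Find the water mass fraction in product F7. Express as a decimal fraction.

Vapour removed = 0.781×0.335×1770 = 463.09 g/s; concentrate = 1306.9 g/s.
water reaching the mixer = 129.86 (from concentrate) + 2460×0.625 = 1667.4 g/s.
Product flow = 1306.9 + 2460 = 3766.9 g/s; water fraction = 0.443.

0.443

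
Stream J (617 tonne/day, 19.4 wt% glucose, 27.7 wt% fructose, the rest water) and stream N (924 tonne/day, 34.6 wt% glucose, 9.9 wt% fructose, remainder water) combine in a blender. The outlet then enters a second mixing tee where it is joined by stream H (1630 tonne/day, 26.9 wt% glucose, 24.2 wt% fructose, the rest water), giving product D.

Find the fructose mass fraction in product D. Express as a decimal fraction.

0.207

Overall, product flow = 3171 tonne/day.
fructose in = 617×0.277 + 924×0.099 + 1630×0.242 = 656.85 tonne/day.
fructose fraction in D = 0.207.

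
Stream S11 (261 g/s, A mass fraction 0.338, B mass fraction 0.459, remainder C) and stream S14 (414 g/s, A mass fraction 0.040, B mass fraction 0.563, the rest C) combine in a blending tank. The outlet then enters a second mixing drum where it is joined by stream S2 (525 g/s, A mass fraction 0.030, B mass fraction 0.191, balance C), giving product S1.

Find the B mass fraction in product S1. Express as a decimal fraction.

Overall, product flow = 1200 g/s.
B in = 261×0.459 + 414×0.563 + 525×0.191 = 453.16 g/s.
B fraction in S1 = 0.378.

0.378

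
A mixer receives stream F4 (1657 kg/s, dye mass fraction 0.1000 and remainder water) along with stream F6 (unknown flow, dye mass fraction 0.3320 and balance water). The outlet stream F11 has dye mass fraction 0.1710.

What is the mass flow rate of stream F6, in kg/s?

Let F6 be the unknown flow. Total out = 1657 + F6.
dye balance: 165.7 + 0.332·F6 = 0.171·(1657 + F6)
(0.332 − 0.171)·F6 = 0.171×1657 − 165.7 = 117.65
F6 = 117.65 / 0.161 = 730.73 kg/s

730.7 kg/s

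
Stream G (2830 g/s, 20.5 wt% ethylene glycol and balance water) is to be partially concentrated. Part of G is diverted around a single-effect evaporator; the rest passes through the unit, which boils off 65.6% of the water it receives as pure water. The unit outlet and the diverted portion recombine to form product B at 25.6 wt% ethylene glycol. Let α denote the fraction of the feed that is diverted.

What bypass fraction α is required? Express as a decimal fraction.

0.618

All 2830×0.205 = 580.15 g/s of ethylene glycol reaches B, so B = 580.15/0.256 = 2266.2 g/s and vapour = 563.79 g/s.
The evaporator receives (1−α)·2830 of feed at 0.795 water and removes 0.656 of that water:
0.656×0.795×(1−α)×2830 = 563.79
(1−α) = 563.79/1475.9 = 0.3820;  α = 0.6180.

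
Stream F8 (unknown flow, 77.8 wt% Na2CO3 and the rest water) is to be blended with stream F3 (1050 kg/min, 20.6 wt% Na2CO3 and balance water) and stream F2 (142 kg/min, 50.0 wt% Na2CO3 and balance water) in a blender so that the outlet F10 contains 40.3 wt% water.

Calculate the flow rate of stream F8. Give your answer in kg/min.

Let F8 be the unknown flow. Total out = 1192 + F8.
water balance: 904.7 + 0.222·F8 = 0.403·(1192 + F8)
(0.222 − 0.403)·F8 = 0.403×1192 − 904.7 = -424.32
F8 = -424.32 / -0.181 = 2344.3 kg/min

2344 kg/min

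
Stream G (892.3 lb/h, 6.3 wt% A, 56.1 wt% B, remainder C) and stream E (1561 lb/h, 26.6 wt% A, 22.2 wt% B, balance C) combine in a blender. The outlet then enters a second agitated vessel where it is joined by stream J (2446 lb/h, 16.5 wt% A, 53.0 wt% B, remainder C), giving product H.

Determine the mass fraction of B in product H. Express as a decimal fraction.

Overall, product flow = 4899.3 lb/h.
B in = 892.3×0.561 + 1561×0.222 + 2446×0.530 = 2143.5 lb/h.
B fraction in H = 0.438.

0.438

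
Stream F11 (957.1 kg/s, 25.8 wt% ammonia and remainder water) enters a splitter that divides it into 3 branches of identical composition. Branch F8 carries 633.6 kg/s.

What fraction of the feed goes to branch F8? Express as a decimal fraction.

Fraction to F8 = 633.6/957.1 = 0.6620.

0.662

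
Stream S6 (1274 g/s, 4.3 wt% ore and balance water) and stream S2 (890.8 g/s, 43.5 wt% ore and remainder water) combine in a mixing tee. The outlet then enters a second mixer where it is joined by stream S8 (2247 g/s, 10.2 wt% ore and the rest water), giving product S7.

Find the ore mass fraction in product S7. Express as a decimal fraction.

0.152

Overall, product flow = 4411.8 g/s.
ore in = 1274×0.043 + 890.8×0.435 + 2247×0.102 = 671.47 g/s.
ore fraction in S7 = 0.152.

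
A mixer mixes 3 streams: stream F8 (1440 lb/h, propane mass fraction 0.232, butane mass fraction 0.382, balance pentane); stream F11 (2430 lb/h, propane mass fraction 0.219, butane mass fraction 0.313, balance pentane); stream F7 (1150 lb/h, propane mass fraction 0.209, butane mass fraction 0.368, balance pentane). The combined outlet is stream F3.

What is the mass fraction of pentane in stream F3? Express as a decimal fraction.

Total flow out = 1440 + 2430 + 1150 = 5020 lb/h.
pentane in = 1440×0.386 + 2430×0.468 + 1150×0.423 = 2179.5 lb/h.
pentane mass fraction in F3 = 2179.5/5020 = 0.434.

0.434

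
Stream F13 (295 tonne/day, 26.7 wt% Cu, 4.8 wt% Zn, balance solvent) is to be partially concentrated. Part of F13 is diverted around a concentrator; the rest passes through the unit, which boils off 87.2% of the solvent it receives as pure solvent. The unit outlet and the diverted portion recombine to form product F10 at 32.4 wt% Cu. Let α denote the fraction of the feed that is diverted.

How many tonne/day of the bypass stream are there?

All 295×0.267 = 78.765 tonne/day of Cu reaches F10, so F10 = 78.765/0.324 = 243.1 tonne/day and vapour = 51.898 tonne/day.
The evaporator receives (1−α)·295 of feed at 0.685 solvent and removes 0.872 of that solvent:
0.872×0.685×(1−α)×295 = 51.898
(1−α) = 51.898/176.21 = 0.2945;  α = 0.7055.
Bypass flow = 0.7055×295 = 208.12 tonne/day.

208.1 tonne/day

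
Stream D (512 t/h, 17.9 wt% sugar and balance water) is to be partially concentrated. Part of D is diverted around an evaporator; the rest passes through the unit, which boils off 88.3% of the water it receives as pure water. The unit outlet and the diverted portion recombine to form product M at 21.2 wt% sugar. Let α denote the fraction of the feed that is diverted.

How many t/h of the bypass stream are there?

402.1 t/h

All 512×0.179 = 91.648 t/h of sugar reaches M, so M = 91.648/0.212 = 432.3 t/h and vapour = 79.698 t/h.
The evaporator receives (1−α)·512 of feed at 0.821 water and removes 0.883 of that water:
0.883×0.821×(1−α)×512 = 79.698
(1−α) = 79.698/371.17 = 0.2147;  α = 0.7853.
Bypass flow = 0.7853×512 = 402.06 t/h.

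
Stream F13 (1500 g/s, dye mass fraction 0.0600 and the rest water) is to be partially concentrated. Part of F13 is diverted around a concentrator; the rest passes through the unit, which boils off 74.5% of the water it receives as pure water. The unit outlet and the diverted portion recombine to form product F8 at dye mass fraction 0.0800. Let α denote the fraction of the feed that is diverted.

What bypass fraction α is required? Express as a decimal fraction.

0.643

All 1500×0.060 = 90 g/s of dye reaches F8, so F8 = 90/0.080 = 1125 g/s and vapour = 375 g/s.
The evaporator receives (1−α)·1500 of feed at 0.940 water and removes 0.745 of that water:
0.745×0.940×(1−α)×1500 = 375
(1−α) = 375/1050.5 = 0.3570;  α = 0.6430.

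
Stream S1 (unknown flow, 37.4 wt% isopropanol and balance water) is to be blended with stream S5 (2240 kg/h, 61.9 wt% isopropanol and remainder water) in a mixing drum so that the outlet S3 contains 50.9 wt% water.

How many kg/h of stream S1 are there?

2451 kg/h

Let S1 be the unknown flow. Total out = 2240 + S1.
water balance: 853.44 + 0.626·S1 = 0.509·(2240 + S1)
(0.626 − 0.509)·S1 = 0.509×2240 − 853.44 = 286.72
S1 = 286.72 / 0.117 = 2450.6 kg/h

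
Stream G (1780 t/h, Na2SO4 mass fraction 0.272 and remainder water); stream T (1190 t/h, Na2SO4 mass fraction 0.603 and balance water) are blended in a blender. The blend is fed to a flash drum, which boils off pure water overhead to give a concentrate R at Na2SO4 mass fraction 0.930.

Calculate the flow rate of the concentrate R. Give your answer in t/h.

Na2SO4 entering = 1780×0.272 + 1190×0.603 = 1201.7 t/h.
All Na2SO4 reports to R, so R = 1201.7/0.930 = 1292.2 t/h.

1292 t/h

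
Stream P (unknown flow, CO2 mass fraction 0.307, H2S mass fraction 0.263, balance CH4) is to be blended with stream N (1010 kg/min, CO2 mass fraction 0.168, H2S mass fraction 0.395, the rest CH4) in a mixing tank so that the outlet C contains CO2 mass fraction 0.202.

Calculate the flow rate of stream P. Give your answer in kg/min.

Let P be the unknown flow. Total out = 1010 + P.
CO2 balance: 169.68 + 0.307·P = 0.202·(1010 + P)
(0.307 − 0.202)·P = 0.202×1010 − 169.68 = 34.34
P = 34.34 / 0.105 = 327.05 kg/min

327 kg/min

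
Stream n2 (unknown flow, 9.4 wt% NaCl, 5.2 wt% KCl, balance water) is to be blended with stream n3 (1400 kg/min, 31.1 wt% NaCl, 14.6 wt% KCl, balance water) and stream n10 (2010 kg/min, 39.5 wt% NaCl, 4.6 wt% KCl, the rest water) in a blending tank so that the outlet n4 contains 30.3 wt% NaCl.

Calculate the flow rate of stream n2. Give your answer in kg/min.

Let n2 be the unknown flow. Total out = 3410 + n2.
NaCl balance: 1229.3 + 0.094·n2 = 0.303·(3410 + n2)
(0.094 − 0.303)·n2 = 0.303×3410 − 1229.3 = -196.12
n2 = -196.12 / -0.209 = 938.37 kg/min

938.4 kg/min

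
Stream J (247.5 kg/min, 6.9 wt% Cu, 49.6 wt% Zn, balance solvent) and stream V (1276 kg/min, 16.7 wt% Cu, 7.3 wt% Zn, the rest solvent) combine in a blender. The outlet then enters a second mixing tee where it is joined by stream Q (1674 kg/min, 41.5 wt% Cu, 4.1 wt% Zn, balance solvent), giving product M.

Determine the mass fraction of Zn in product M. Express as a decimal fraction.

Overall, product flow = 3197.5 kg/min.
Zn in = 247.5×0.496 + 1276×0.073 + 1674×0.041 = 284.54 kg/min.
Zn fraction in M = 0.089.

0.089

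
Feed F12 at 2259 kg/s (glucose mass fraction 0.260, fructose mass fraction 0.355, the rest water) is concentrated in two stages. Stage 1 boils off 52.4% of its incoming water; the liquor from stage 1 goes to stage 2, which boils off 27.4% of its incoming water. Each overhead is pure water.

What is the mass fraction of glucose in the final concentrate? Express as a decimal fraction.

water in feed = 2259×0.385 = 869.72 kg/s.
After stage 1: water left = (1−0.524)×869.72 = 413.98; stream total = 1803.3 kg/s.
After stage 2: water left = (1−0.274)×413.98 = 300.55; final concentrate = 1689.8 kg/s.
glucose fraction = 587.34/1689.8 = 0.348.

0.348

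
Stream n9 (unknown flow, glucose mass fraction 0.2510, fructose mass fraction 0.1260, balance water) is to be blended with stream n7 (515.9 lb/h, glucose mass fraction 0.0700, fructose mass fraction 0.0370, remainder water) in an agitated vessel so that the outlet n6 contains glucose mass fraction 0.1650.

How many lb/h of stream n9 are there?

Let n9 be the unknown flow. Total out = 515.9 + n9.
glucose balance: 36.113 + 0.251·n9 = 0.165·(515.9 + n9)
(0.251 − 0.165)·n9 = 0.165×515.9 − 36.113 = 49.011
n9 = 49.011 / 0.086 = 569.89 lb/h

569.9 lb/h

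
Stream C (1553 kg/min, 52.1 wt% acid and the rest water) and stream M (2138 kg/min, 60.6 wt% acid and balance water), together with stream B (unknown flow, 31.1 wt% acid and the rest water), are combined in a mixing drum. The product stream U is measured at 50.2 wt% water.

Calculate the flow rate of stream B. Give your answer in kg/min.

1426 kg/min

Let B be the unknown flow. Total out = 3691 + B.
water balance: 1586.3 + 0.689·B = 0.502·(3691 + B)
(0.689 − 0.502)·B = 0.502×3691 − 1586.3 = 266.62
B = 266.62 / 0.187 = 1425.8 kg/min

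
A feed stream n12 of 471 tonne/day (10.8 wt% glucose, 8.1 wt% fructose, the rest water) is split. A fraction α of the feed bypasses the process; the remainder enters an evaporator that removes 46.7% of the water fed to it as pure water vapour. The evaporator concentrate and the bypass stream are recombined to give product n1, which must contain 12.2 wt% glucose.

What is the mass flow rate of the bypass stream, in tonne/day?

328.3 tonne/day

All 471×0.108 = 50.868 tonne/day of glucose reaches n1, so n1 = 50.868/0.122 = 416.95 tonne/day and vapour = 54.049 tonne/day.
The evaporator receives (1−α)·471 of feed at 0.811 water and removes 0.467 of that water:
0.467×0.811×(1−α)×471 = 54.049
(1−α) = 54.049/178.39 = 0.3030;  α = 0.6970.
Bypass flow = 0.6970×471 = 328.29 tonne/day.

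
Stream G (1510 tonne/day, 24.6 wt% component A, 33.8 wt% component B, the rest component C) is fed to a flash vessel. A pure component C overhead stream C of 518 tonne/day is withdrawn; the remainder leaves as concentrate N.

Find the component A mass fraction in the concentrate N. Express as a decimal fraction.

component A is not removed: 1510×0.246 = 371.46 tonne/day of component A enters N.
Concentrate = 1510 − 518 = 992 tonne/day.
Mass fraction = 371.46/992 = 0.374.

0.374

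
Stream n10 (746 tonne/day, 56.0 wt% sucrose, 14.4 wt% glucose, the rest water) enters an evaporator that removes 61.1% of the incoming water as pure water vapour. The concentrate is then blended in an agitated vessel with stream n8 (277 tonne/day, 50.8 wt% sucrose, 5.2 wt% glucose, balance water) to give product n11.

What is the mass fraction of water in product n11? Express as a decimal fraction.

Vapour removed = 0.611×0.296×746 = 134.92 tonne/day; concentrate = 611.08 tonne/day.
water reaching the mixer = 85.897 (from concentrate) + 277×0.440 = 207.78 tonne/day.
Product flow = 611.08 + 277 = 888.08 tonne/day; water fraction = 0.2340.

0.2340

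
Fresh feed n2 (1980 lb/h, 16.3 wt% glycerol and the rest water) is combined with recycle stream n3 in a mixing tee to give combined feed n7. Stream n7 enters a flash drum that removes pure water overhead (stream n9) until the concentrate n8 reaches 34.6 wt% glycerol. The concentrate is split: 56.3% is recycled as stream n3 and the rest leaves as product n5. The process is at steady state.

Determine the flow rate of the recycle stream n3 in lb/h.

Overall glycerol balance (none leaves overhead): glycerol in fresh feed = glycerol in product, i.e. 1980×0.163 = (1−0.563)·n8·0.346.
n8 = 322.74/(0.346×0.437) = 2134.5 lb/h.
Recycle n3 = 0.563×2134.5 = 1201.7 lb/h.

1202 lb/h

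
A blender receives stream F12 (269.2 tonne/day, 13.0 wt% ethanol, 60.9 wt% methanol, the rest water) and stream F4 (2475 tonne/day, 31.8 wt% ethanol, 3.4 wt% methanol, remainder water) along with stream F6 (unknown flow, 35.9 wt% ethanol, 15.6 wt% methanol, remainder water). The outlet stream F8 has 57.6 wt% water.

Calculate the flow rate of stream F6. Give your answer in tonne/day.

1026 tonne/day

Let F6 be the unknown flow. Total out = 2744.2 + F6.
water balance: 1674.1 + 0.485·F6 = 0.576·(2744.2 + F6)
(0.485 − 0.576)·F6 = 0.576×2744.2 − 1674.1 = -93.402
F6 = -93.402 / -0.091 = 1026.4 tonne/day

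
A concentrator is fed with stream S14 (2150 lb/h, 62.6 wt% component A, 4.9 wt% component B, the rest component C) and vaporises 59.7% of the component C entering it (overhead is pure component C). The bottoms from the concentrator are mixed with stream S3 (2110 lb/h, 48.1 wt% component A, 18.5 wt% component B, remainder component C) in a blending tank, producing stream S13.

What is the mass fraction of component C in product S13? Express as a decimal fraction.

0.257

Vapour removed = 0.597×0.325×2150 = 417.15 lb/h; concentrate = 1732.8 lb/h.
component C reaching the mixer = 281.6 (from concentrate) + 2110×0.334 = 986.34 lb/h.
Product flow = 1732.8 + 2110 = 3842.8 lb/h; component C fraction = 0.257.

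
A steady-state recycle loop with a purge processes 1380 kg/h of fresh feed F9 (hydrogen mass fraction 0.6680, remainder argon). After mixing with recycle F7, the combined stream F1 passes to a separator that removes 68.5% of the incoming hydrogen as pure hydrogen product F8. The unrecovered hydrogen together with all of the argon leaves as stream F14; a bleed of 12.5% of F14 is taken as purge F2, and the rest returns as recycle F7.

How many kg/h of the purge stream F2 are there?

508.3 kg/h

argon enters only via F9 and leaves only via the purge: 1380×0.332 = 0.125×(argon in F14), and the separator passes all argon, so argon in F1 = argon in F14 = 3665.3 kg/h.
hydrogen in F1: m_A = 1380×0.668 + (1−0.125)·(1−0.685)·m_A, so m_A = 921.84/0.7244 = 1272.6 kg/h.
F14 = (1−0.685)×1272.6 + 3665.3 = 4066.1 kg/h.
Purge F2 = 0.125×4066.1 = 508.27 kg/h.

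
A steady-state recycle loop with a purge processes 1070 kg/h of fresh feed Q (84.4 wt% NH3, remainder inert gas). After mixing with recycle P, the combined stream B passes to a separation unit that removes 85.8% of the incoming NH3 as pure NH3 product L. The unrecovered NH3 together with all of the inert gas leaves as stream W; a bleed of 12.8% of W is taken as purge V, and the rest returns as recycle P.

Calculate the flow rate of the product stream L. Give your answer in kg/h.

884.3 kg/h

NH3 in B: m_A = 1070×0.844 + (1−0.128)·(1−0.858)·m_A, so m_A = 903.08/0.8762 = 1030.7 kg/h.
Product L = 0.858×1030.7 = 884.35 kg/h.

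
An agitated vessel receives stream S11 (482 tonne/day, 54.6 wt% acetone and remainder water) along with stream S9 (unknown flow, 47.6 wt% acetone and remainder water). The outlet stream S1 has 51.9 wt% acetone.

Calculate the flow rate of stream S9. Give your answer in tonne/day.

302.7 tonne/day

Let S9 be the unknown flow. Total out = 482 + S9.
acetone balance: 263.17 + 0.476·S9 = 0.519·(482 + S9)
(0.476 − 0.519)·S9 = 0.519×482 − 263.17 = -13.014
S9 = -13.014 / -0.043 = 302.65 tonne/day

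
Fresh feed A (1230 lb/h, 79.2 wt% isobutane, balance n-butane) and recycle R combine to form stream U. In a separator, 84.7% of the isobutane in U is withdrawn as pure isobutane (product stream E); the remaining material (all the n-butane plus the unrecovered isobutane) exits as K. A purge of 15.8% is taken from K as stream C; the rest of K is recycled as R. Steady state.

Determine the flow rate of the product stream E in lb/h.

947.1 lb/h

isobutane in U: m_A = 1230×0.792 + (1−0.158)·(1−0.847)·m_A, so m_A = 974.16/0.8712 = 1118.2 lb/h.
Product E = 0.847×1118.2 = 947.13 lb/h.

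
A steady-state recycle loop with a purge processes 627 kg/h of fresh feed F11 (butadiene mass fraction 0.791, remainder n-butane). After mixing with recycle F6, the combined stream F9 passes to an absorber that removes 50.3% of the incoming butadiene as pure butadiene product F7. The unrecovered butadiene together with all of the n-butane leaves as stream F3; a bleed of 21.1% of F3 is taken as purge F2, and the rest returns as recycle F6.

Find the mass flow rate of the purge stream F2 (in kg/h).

216.6 kg/h

n-butane enters only via F11 and leaves only via the purge: 627×0.209 = 0.211×(n-butane in F3), and the absorber passes all n-butane, so n-butane in F9 = n-butane in F3 = 621.06 kg/h.
butadiene in F9: m_A = 627×0.791 + (1−0.211)·(1−0.503)·m_A, so m_A = 495.96/0.6079 = 815.9 kg/h.
F3 = (1−0.503)×815.9 + 621.06 = 1026.6 kg/h.
Purge F2 = 0.211×1026.6 = 216.6 kg/h.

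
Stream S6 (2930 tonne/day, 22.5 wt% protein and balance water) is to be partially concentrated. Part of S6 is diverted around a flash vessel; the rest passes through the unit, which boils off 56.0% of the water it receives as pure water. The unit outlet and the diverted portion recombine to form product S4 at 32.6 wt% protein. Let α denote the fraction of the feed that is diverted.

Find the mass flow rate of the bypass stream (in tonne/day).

All 2930×0.225 = 659.25 tonne/day of protein reaches S4, so S4 = 659.25/0.326 = 2022.2 tonne/day and vapour = 907.76 tonne/day.
The evaporator receives (1−α)·2930 of feed at 0.775 water and removes 0.560 of that water:
0.560×0.775×(1−α)×2930 = 907.76
(1−α) = 907.76/1271.6 = 0.7139;  α = 0.2861.
Bypass flow = 0.2861×2930 = 838.39 tonne/day.

838.4 tonne/day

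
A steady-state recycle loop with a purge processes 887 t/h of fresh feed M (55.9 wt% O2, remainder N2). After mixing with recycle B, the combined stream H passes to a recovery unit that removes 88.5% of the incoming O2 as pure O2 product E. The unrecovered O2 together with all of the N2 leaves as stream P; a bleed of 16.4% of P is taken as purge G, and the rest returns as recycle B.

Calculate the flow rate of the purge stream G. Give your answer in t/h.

401.5 t/h

N2 enters only via M and leaves only via the purge: 887×0.441 = 0.164×(N2 in P), and the recovery unit passes all N2, so N2 in H = N2 in P = 2385.2 t/h.
O2 in H: m_A = 887×0.559 + (1−0.164)·(1−0.885)·m_A, so m_A = 495.83/0.9039 = 548.57 t/h.
P = (1−0.885)×548.57 + 2385.2 = 2448.3 t/h.
Purge G = 0.164×2448.3 = 401.51 t/h.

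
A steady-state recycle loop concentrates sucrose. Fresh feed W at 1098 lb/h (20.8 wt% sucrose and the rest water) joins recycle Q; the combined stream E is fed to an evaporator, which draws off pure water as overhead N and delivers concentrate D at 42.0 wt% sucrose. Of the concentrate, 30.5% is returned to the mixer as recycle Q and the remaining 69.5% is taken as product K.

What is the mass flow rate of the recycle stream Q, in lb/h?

238.6 lb/h

Overall sucrose balance (none leaves overhead): sucrose in fresh feed = sucrose in product, i.e. 1098×0.208 = (1−0.305)·D·0.420.
D = 228.38/(0.420×0.695) = 782.4 lb/h.
Recycle Q = 0.305×782.4 = 238.63 lb/h.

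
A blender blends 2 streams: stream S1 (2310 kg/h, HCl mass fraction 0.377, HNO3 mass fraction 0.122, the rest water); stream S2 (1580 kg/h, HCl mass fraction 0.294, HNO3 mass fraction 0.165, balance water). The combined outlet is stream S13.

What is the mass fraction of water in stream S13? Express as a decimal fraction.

0.517

Total flow out = 2310 + 1580 = 3890 kg/h.
water in = 2310×0.501 + 1580×0.541 = 2012.1 kg/h.
water mass fraction in S13 = 2012.1/3890 = 0.517.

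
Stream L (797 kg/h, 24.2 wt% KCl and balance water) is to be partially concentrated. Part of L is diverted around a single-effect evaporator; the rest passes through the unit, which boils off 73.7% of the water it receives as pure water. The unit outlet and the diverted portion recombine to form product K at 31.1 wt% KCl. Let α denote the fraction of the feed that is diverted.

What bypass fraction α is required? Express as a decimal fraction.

All 797×0.242 = 192.87 kg/h of KCl reaches K, so K = 192.87/0.311 = 620.17 kg/h and vapour = 176.83 kg/h.
The evaporator receives (1−α)·797 of feed at 0.758 water and removes 0.737 of that water:
0.737×0.758×(1−α)×797 = 176.83
(1−α) = 176.83/445.24 = 0.3971;  α = 0.6029.

0.603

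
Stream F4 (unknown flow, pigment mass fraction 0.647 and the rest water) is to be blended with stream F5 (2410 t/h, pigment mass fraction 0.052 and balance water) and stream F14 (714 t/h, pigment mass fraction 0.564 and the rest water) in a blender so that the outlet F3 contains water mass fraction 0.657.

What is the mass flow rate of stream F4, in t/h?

1788 t/h

Let F4 be the unknown flow. Total out = 3124 + F4.
water balance: 2596 + 0.353·F4 = 0.657·(3124 + F4)
(0.353 − 0.657)·F4 = 0.657×3124 − 2596 = -543.52
F4 = -543.52 / -0.304 = 1787.9 t/h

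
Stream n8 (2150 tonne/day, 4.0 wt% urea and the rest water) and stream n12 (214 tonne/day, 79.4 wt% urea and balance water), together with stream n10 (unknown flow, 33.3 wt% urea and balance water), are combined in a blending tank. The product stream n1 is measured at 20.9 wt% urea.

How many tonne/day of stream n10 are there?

1921 tonne/day

Let n10 be the unknown flow. Total out = 2364 + n10.
urea balance: 255.92 + 0.333·n10 = 0.209·(2364 + n10)
(0.333 − 0.209)·n10 = 0.209×2364 − 255.92 = 238.16
n10 = 238.16 / 0.124 = 1920.6 tonne/day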